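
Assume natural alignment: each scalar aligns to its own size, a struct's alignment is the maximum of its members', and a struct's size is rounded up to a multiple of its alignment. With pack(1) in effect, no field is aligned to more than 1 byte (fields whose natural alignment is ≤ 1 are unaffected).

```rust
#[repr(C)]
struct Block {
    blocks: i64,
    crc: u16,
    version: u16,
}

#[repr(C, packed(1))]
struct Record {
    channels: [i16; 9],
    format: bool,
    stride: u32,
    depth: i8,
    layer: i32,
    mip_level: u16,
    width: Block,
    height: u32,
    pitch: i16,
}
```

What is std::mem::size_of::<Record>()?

Block: @0: blocks [8B, align 8] → 8; @8: crc [2B, align 2] → 10; @10: version [2B, align 2] → 12; +4 tail pad (align 8); size 16, align 8
@0: channels [18B, align 1] → 18
@18: format [1B, align 1] → 19
@19: stride [4B, align 1] → 23
@23: depth [1B, align 1] → 24
@24: layer [4B, align 1] → 28
@28: mip_level [2B, align 1] → 30
@30: width [16B, align 1] → 46
@46: height [4B, align 1] → 50
@50: pitch [2B, align 1] → 52
size 52, align 1

52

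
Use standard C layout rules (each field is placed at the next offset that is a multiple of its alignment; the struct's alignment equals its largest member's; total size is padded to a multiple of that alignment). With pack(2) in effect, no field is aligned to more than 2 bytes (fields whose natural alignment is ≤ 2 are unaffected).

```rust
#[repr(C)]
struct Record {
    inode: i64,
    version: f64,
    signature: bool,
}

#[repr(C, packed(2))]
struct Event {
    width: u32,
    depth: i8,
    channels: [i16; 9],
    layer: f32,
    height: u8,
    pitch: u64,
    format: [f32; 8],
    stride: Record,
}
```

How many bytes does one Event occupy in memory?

94 bytes

Record: inode at 0 (size 8, align 8) → ends 8; version at 8 (size 8, align 8) → ends 16; signature at 16 (size 1, align 1) → ends 17; tail pad 7 to reach multiple of 8; total 24 bytes, alignment 8
width at 0 (size 4, align 2) → ends 4
depth at 4 (size 1, align 1) → ends 5
pad 1 to align 2 for channels
channels at 6 (size 18, align 2) → ends 24
layer at 24 (size 4, align 2) → ends 28
height at 28 (size 1, align 1) → ends 29
pad 1 to align 2 for pitch
pitch at 30 (size 8, align 2) → ends 38
format at 38 (size 32, align 2) → ends 70
stride at 70 (size 24, align 2) → ends 94
total 94 bytes, alignment 2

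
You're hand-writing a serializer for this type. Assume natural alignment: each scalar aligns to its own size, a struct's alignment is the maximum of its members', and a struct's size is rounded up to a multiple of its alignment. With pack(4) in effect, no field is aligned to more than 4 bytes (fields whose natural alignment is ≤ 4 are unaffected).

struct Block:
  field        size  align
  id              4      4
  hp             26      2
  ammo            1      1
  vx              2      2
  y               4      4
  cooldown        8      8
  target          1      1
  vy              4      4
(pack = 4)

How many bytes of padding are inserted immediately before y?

2

@0: id [4B, align 4] → 4
@4: hp [26B, align 2] → 30
@30: ammo [1B, align 1] → 31
+1 pad (align 2)
@32: vx [2B, align 2] → 34
+2 pad (align 4)
@36: y [4B, align 4] → 40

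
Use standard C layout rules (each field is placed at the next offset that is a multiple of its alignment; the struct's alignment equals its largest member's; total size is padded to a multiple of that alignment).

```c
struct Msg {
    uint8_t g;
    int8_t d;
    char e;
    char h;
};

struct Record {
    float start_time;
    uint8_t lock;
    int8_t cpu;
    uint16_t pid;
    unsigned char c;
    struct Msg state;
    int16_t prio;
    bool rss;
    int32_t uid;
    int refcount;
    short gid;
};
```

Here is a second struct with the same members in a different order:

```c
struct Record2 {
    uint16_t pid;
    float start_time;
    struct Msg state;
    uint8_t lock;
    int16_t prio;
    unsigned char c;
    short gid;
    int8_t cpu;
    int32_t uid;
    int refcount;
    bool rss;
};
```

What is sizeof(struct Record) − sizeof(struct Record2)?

Msg: 0..1  g  (1B, 1-aligned); 1..2  d  (1B, 1-aligned); 2..3  e  (1B, 1-aligned); 3..4  h  (1B, 1-aligned); sizeof = 4, alignof = 1
0..4  start_time  (4B, 4-aligned)
4..5  lock  (1B, 1-aligned)
5..6  cpu  (1B, 1-aligned)
6..8  pid  (2B, 2-aligned)
8..9  c  (1B, 1-aligned)
9..13  state  (4B, 1-aligned)
13..14  -- padding (1B)
14..16  prio  (2B, 2-aligned)
16..17  rss  (1B, 1-aligned)
17..20  -- padding (3B)
20..24  uid  (4B, 4-aligned)
24..28  refcount  (4B, 4-aligned)
28..30  gid  (2B, 2-aligned)
30..32  -- tail padding (2B)
sizeof = 32, alignof = 4
— Record2 —
0..2  pid  (2B, 2-aligned)
2..4  -- padding (2B)
4..8  start_time  (4B, 4-aligned)
8..12  state  (4B, 1-aligned)
12..13  lock  (1B, 1-aligned)
13..14  -- padding (1B)
14..16  prio  (2B, 2-aligned)
16..17  c  (1B, 1-aligned)
17..18  -- padding (1B)
18..20  gid  (2B, 2-aligned)
20..21  cpu  (1B, 1-aligned)
21..24  -- padding (3B)
24..28  uid  (4B, 4-aligned)
28..32  refcount  (4B, 4-aligned)
32..33  rss  (1B, 1-aligned)
33..36  -- tail padding (3B)
sizeof = 36, alignof = 4
32 − 36 = -4

-4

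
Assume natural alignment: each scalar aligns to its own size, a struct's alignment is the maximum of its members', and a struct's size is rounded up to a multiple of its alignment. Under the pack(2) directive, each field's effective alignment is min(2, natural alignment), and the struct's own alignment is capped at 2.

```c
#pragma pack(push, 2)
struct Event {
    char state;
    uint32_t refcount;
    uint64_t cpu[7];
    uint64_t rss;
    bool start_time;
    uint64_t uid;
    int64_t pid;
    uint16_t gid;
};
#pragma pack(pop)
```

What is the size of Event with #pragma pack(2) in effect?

0..1  state  (1B, 1-aligned)
1..2  -- padding (1B)
2..6  refcount  (4B, 2-aligned)
6..62  cpu  (56B, 2-aligned)
62..70  rss  (8B, 2-aligned)
70..71  start_time  (1B, 1-aligned)
71..72  -- padding (1B)
72..80  uid  (8B, 2-aligned)
80..88  pid  (8B, 2-aligned)
88..90  gid  (2B, 2-aligned)
sizeof = 90, alignof = 2

90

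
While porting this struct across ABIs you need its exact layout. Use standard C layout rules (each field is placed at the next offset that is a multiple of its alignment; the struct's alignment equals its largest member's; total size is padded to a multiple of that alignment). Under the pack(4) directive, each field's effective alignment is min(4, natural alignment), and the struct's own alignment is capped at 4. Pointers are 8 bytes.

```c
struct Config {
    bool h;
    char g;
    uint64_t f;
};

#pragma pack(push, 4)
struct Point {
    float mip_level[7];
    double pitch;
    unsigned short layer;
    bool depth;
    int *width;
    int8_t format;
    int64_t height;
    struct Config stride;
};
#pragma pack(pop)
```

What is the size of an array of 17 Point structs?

1292

Config: 0..1  h  (1B, 1-aligned); 1..2  g  (1B, 1-aligned); 2..8  -- padding (6B); 8..16  f  (8B, 8-aligned); sizeof = 16, alignof = 8
0..28  mip_level  (28B, 4-aligned)
28..36  pitch  (8B, 4-aligned)
36..38  layer  (2B, 2-aligned)
38..39  depth  (1B, 1-aligned)
39..40  -- padding (1B)
40..48  width  (8B, 4-aligned)
48..49  format  (1B, 1-aligned)
49..52  -- padding (3B)
52..60  height  (8B, 4-aligned)
60..76  stride  (16B, 4-aligned)
sizeof = 76, alignof = 4
array of 17: 17 × 76 = 1292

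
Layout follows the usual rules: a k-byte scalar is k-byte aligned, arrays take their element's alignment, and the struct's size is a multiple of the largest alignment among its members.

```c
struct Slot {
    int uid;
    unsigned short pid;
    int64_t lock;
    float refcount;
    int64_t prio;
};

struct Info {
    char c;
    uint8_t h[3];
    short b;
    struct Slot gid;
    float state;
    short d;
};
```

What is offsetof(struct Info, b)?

4

Slot: uid at 0 (size 4, align 4) → ends 4; pid at 4 (size 2, align 2) → ends 6; pad 2 to align 8 for lock; lock at 8 (size 8, align 8) → ends 16; refcount at 16 (size 4, align 4) → ends 20; pad 4 to align 8 for prio; prio at 24 (size 8, align 8) → ends 32; total 32 bytes, alignment 8
c at 0 (size 1, align 1) → ends 1
h at 1 (size 3, align 1) → ends 4
b at 4 (size 2, align 2) → ends 6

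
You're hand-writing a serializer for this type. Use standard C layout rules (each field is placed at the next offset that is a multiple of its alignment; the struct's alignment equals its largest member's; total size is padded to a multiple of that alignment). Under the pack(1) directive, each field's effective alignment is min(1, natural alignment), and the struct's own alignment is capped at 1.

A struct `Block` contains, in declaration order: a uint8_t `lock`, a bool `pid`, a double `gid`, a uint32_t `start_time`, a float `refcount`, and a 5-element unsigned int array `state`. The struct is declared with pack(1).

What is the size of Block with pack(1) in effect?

38

0..1  lock  (1B, 1-aligned)
1..2  pid  (1B, 1-aligned)
2..10  gid  (8B, 1-aligned)
10..14  start_time  (4B, 1-aligned)
14..18  refcount  (4B, 1-aligned)
18..38  state  (20B, 1-aligned)
sizeof = 38, alignof = 1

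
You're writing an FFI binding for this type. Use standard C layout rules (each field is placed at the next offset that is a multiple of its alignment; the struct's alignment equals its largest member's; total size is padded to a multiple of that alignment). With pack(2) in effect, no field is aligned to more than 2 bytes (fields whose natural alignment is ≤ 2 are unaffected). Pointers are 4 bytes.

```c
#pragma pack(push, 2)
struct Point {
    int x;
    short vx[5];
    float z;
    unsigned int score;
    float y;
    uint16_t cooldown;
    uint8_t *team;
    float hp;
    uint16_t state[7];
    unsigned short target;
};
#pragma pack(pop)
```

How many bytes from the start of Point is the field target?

@0: x [4B, align 2] → 4
@4: vx [10B, align 2] → 14
@14: z [4B, align 2] → 18
@18: score [4B, align 2] → 22
@22: y [4B, align 2] → 26
@26: cooldown [2B, align 2] → 28
@28: team [4B, align 2] → 32
@32: hp [4B, align 2] → 36
@36: state [14B, align 2] → 50
@50: target [2B, align 2] → 52

50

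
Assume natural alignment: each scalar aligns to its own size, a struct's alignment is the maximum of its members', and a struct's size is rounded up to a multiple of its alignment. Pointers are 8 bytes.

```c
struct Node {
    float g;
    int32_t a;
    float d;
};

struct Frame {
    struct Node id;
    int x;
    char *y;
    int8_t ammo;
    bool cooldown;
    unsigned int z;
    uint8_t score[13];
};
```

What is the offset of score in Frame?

Node: @0: g [4B, align 4] → 4; @4: a [4B, align 4] → 8; @8: d [4B, align 4] → 12; size 12, align 4
@0: id [12B, align 4] → 12
@12: x [4B, align 4] → 16
@16: y [8B, align 8] → 24
@24: ammo [1B, align 1] → 25
@25: cooldown [1B, align 1] → 26
+2 pad (align 4)
@28: z [4B, align 4] → 32
@32: score [13B, align 1] → 45

32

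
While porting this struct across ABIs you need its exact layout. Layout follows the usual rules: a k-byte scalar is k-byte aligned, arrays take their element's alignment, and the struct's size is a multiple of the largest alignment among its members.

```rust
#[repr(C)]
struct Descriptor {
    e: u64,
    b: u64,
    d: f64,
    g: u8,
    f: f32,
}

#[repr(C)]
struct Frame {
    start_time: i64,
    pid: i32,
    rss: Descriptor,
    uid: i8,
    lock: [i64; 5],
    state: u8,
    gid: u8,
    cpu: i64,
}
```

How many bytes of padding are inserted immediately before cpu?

6

Descriptor: 0..8  e  (8B, 8-aligned); 8..16  b  (8B, 8-aligned); 16..24  d  (8B, 8-aligned); 24..25  g  (1B, 1-aligned); 25..28  -- padding (3B); 28..32  f  (4B, 4-aligned); sizeof = 32, alignof = 8
0..8  start_time  (8B, 8-aligned)
8..12  pid  (4B, 4-aligned)
12..16  -- padding (4B)
16..48  rss  (32B, 8-aligned)
48..49  uid  (1B, 1-aligned)
49..56  -- padding (7B)
56..96  lock  (40B, 8-aligned)
96..97  state  (1B, 1-aligned)
97..98  gid  (1B, 1-aligned)
98..104  -- padding (6B)
104..112  cpu  (8B, 8-aligned)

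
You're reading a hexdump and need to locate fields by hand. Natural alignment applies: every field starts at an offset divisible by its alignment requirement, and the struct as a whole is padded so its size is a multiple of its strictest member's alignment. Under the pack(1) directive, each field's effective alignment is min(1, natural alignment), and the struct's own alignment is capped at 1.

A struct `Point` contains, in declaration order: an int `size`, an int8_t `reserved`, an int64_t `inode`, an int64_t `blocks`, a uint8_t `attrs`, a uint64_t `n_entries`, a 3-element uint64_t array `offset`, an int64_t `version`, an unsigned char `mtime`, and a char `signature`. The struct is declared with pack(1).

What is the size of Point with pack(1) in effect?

64

0..4  size  (4B, 1-aligned)
4..5  reserved  (1B, 1-aligned)
5..13  inode  (8B, 1-aligned)
13..21  blocks  (8B, 1-aligned)
21..22  attrs  (1B, 1-aligned)
22..30  n_entries  (8B, 1-aligned)
30..54  offset  (24B, 1-aligned)
54..62  version  (8B, 1-aligned)
62..63  mtime  (1B, 1-aligned)
63..64  signature  (1B, 1-aligned)
sizeof = 64, alignof = 1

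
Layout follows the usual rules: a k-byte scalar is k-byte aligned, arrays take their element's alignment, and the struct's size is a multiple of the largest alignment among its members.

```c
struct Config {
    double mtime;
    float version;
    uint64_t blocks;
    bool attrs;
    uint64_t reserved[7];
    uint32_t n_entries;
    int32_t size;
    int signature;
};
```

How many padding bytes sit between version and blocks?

@0: mtime [8B, align 8] → 8
@8: version [4B, align 4] → 12
+4 pad (align 8)
@16: blocks [8B, align 8] → 24

4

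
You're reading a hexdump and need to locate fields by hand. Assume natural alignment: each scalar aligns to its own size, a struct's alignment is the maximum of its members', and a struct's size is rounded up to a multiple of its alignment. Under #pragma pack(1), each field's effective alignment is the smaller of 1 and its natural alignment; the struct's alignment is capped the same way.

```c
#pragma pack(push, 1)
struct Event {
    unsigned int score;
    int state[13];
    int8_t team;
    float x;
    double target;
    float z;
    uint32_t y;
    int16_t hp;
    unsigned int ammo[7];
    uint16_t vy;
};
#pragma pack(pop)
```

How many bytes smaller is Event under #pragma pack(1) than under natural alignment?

11

natural layout:
  @0: score [4B, align 4] → 4
  @4: state [52B, align 4] → 56
  @56: team [1B, align 1] → 57
  +3 pad (align 4)
  @60: x [4B, align 4] → 64
  @64: target [8B, align 8] → 72
  @72: z [4B, align 4] → 76
  @76: y [4B, align 4] → 80
  @80: hp [2B, align 2] → 82
  +2 pad (align 4)
  @84: ammo [28B, align 4] → 112
  @112: vy [2B, align 2] → 114
  +6 tail pad (align 8)
  size 120, align 8
packed(1) layout:
  @0: score [4B, align 1] → 4
  @4: state [52B, align 1] → 56
  @56: team [1B, align 1] → 57
  @57: x [4B, align 1] → 61
  @61: target [8B, align 1] → 69
  @69: z [4B, align 1] → 73
  @73: y [4B, align 1] → 77
  @77: hp [2B, align 1] → 79
  @79: ammo [28B, align 1] → 107
  @107: vy [2B, align 1] → 109
  size 109, align 1
120 − 109 = 11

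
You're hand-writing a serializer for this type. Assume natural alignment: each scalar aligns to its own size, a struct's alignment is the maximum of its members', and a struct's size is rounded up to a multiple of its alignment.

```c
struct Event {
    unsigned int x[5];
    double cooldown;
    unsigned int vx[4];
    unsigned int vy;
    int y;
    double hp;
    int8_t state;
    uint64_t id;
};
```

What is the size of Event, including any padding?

@0: x [20B, align 4] → 20
+4 pad (align 8)
@24: cooldown [8B, align 8] → 32
@32: vx [16B, align 4] → 48
@48: vy [4B, align 4] → 52
@52: y [4B, align 4] → 56
@56: hp [8B, align 8] → 64
@64: state [1B, align 1] → 65
+7 pad (align 8)
@72: id [8B, align 8] → 80
size 80, align 8

80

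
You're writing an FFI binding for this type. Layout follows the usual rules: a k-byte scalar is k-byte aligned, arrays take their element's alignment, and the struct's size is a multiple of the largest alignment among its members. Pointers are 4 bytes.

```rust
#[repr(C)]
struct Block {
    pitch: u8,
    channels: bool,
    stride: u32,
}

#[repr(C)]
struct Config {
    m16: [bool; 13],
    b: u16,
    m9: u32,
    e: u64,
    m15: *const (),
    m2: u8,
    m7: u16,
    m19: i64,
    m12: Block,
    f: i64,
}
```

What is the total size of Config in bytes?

Block: 0..1  pitch  (1B, 1-aligned); 1..2  channels  (1B, 1-aligned); 2..4  -- padding (2B); 4..8  stride  (4B, 4-aligned); sizeof = 8, alignof = 4
0..13  m16  (13B, 1-aligned)
13..14  -- padding (1B)
14..16  b  (2B, 2-aligned)
16..20  m9  (4B, 4-aligned)
20..24  -- padding (4B)
24..32  e  (8B, 8-aligned)
32..36  m15  (4B, 4-aligned)
36..37  m2  (1B, 1-aligned)
37..38  -- padding (1B)
38..40  m7  (2B, 2-aligned)
40..48  m19  (8B, 8-aligned)
48..56  m12  (8B, 4-aligned)
56..64  f  (8B, 8-aligned)
sizeof = 64, alignof = 8

64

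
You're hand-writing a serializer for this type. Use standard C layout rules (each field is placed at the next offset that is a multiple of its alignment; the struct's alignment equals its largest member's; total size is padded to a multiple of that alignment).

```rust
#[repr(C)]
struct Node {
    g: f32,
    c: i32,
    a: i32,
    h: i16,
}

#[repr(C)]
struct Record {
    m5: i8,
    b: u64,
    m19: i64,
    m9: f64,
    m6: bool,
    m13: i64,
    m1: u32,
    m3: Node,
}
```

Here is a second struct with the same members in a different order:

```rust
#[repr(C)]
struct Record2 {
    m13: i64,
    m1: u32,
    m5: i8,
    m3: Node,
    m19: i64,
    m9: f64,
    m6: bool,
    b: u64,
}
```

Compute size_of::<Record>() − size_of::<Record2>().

Node: g at 0 (size 4, align 4) → ends 4; c at 4 (size 4, align 4) → ends 8; a at 8 (size 4, align 4) → ends 12; h at 12 (size 2, align 2) → ends 14; tail pad 2 to reach multiple of 4; total 16 bytes, alignment 4
m5 at 0 (size 1, align 1) → ends 1
pad 7 to align 8 for b
b at 8 (size 8, align 8) → ends 16
m19 at 16 (size 8, align 8) → ends 24
m9 at 24 (size 8, align 8) → ends 32
m6 at 32 (size 1, align 1) → ends 33
pad 7 to align 8 for m13
m13 at 40 (size 8, align 8) → ends 48
m1 at 48 (size 4, align 4) → ends 52
m3 at 52 (size 16, align 4) → ends 68
tail pad 4 to reach multiple of 8
total 72 bytes, alignment 8
— Record2 —
m13 at 0 (size 8, align 8) → ends 8
m1 at 8 (size 4, align 4) → ends 12
m5 at 12 (size 1, align 1) → ends 13
pad 3 to align 4 for m3
m3 at 16 (size 16, align 4) → ends 32
m19 at 32 (size 8, align 8) → ends 40
m9 at 40 (size 8, align 8) → ends 48
m6 at 48 (size 1, align 1) → ends 49
pad 7 to align 8 for b
b at 56 (size 8, align 8) → ends 64
total 64 bytes, alignment 8
72 − 64 = 8

8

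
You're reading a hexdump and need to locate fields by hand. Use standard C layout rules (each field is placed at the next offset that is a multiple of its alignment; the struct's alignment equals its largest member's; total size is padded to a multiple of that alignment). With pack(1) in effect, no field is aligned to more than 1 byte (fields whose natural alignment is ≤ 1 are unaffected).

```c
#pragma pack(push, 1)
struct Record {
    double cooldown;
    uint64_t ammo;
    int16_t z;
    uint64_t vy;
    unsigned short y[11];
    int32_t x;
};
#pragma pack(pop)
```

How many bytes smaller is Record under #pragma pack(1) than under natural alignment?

natural layout:
  cooldown at 0 (size 8, align 8) → ends 8
  ammo at 8 (size 8, align 8) → ends 16
  z at 16 (size 2, align 2) → ends 18
  pad 6 to align 8 for vy
  vy at 24 (size 8, align 8) → ends 32
  y at 32 (size 22, align 2) → ends 54
  pad 2 to align 4 for x
  x at 56 (size 4, align 4) → ends 60
  tail pad 4 to reach multiple of 8
  total 64 bytes, alignment 8
packed(1) layout:
  cooldown at 0 (size 8, align 1) → ends 8
  ammo at 8 (size 8, align 1) → ends 16
  z at 16 (size 2, align 1) → ends 18
  vy at 18 (size 8, align 1) → ends 26
  y at 26 (size 22, align 1) → ends 48
  x at 48 (size 4, align 1) → ends 52
  total 52 bytes, alignment 1
64 − 52 = 12

12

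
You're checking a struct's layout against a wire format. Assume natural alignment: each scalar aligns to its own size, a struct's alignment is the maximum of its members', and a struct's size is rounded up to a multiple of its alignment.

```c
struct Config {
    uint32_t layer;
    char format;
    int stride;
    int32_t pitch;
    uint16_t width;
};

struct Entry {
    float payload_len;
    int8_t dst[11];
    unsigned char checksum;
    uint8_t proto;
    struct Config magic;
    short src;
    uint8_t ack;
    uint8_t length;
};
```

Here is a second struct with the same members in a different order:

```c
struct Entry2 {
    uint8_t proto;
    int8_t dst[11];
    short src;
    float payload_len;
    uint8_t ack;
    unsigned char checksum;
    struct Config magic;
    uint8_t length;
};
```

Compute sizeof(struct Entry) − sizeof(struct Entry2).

Config: layer at 0 (size 4, align 4) → ends 4; format at 4 (size 1, align 1) → ends 5; pad 3 to align 4 for stride; stride at 8 (size 4, align 4) → ends 12; pitch at 12 (size 4, align 4) → ends 16; width at 16 (size 2, align 2) → ends 18; tail pad 2 to reach multiple of 4; total 20 bytes, alignment 4
payload_len at 0 (size 4, align 4) → ends 4
dst at 4 (size 11, align 1) → ends 15
checksum at 15 (size 1, align 1) → ends 16
proto at 16 (size 1, align 1) → ends 17
pad 3 to align 4 for magic
magic at 20 (size 20, align 4) → ends 40
src at 40 (size 2, align 2) → ends 42
ack at 42 (size 1, align 1) → ends 43
length at 43 (size 1, align 1) → ends 44
total 44 bytes, alignment 4
— Entry2 —
proto at 0 (size 1, align 1) → ends 1
dst at 1 (size 11, align 1) → ends 12
src at 12 (size 2, align 2) → ends 14
pad 2 to align 4 for payload_len
payload_len at 16 (size 4, align 4) → ends 20
ack at 20 (size 1, align 1) → ends 21
checksum at 21 (size 1, align 1) → ends 22
pad 2 to align 4 for magic
magic at 24 (size 20, align 4) → ends 44
length at 44 (size 1, align 1) → ends 45
tail pad 3 to reach multiple of 4
total 48 bytes, alignment 4
44 − 48 = -4

-4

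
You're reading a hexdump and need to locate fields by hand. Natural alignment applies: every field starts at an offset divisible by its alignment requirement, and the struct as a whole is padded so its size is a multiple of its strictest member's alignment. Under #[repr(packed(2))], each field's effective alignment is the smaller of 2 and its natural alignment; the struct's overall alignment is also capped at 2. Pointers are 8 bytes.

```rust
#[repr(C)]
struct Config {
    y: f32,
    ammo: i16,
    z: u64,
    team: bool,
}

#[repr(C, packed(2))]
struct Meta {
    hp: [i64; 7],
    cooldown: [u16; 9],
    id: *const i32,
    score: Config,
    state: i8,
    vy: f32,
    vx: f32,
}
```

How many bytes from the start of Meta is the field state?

Config: y at 0 (size 4, align 4) → ends 4; ammo at 4 (size 2, align 2) → ends 6; pad 2 to align 8 for z; z at 8 (size 8, align 8) → ends 16; team at 16 (size 1, align 1) → ends 17; tail pad 7 to reach multiple of 8; total 24 bytes, alignment 8
hp at 0 (size 56, align 2) → ends 56
cooldown at 56 (size 18, align 2) → ends 74
id at 74 (size 8, align 2) → ends 82
score at 82 (size 24, align 2) → ends 106
state at 106 (size 1, align 1) → ends 107

106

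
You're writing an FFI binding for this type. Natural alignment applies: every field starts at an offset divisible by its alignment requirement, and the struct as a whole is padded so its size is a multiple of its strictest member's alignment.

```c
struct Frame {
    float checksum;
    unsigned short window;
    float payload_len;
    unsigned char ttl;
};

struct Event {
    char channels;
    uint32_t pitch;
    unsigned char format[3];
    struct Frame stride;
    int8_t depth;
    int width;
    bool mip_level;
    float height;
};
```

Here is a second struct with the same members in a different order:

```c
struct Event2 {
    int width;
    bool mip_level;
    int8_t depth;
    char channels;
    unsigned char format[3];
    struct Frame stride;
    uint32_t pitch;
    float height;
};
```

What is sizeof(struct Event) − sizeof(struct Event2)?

Frame: 0..4  checksum  (4B, 4-aligned); 4..6  window  (2B, 2-aligned); 6..8  -- padding (2B); 8..12  payload_len  (4B, 4-aligned); 12..13  ttl  (1B, 1-aligned); 13..16  -- tail padding (3B); sizeof = 16, alignof = 4
0..1  channels  (1B, 1-aligned)
1..4  -- padding (3B)
4..8  pitch  (4B, 4-aligned)
8..11  format  (3B, 1-aligned)
11..12  -- padding (1B)
12..28  stride  (16B, 4-aligned)
28..29  depth  (1B, 1-aligned)
29..32  -- padding (3B)
32..36  width  (4B, 4-aligned)
36..37  mip_level  (1B, 1-aligned)
37..40  -- padding (3B)
40..44  height  (4B, 4-aligned)
sizeof = 44, alignof = 4
— Event2 —
0..4  width  (4B, 4-aligned)
4..5  mip_level  (1B, 1-aligned)
5..6  depth  (1B, 1-aligned)
6..7  channels  (1B, 1-aligned)
7..10  format  (3B, 1-aligned)
10..12  -- padding (2B)
12..28  stride  (16B, 4-aligned)
28..32  pitch  (4B, 4-aligned)
32..36  height  (4B, 4-aligned)
sizeof = 36, alignof = 4
44 − 36 = 8

8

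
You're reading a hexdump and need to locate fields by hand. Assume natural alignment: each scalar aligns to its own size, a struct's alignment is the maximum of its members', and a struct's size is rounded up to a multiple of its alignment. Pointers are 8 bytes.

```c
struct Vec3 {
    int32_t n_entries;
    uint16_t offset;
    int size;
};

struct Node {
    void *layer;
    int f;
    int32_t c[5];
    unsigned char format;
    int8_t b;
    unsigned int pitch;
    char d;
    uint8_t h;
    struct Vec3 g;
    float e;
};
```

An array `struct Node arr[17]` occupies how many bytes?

1088

Vec3: n_entries at 0 (size 4, align 4) → ends 4; offset at 4 (size 2, align 2) → ends 6; pad 2 to align 4 for size; size at 8 (size 4, align 4) → ends 12; total 12 bytes, alignment 4
layer at 0 (size 8, align 8) → ends 8
f at 8 (size 4, align 4) → ends 12
c at 12 (size 20, align 4) → ends 32
format at 32 (size 1, align 1) → ends 33
b at 33 (size 1, align 1) → ends 34
pad 2 to align 4 for pitch
pitch at 36 (size 4, align 4) → ends 40
d at 40 (size 1, align 1) → ends 41
h at 41 (size 1, align 1) → ends 42
pad 2 to align 4 for g
g at 44 (size 12, align 4) → ends 56
e at 56 (size 4, align 4) → ends 60
tail pad 4 to reach multiple of 8
total 64 bytes, alignment 8
array of 17: 17 × 64 = 1088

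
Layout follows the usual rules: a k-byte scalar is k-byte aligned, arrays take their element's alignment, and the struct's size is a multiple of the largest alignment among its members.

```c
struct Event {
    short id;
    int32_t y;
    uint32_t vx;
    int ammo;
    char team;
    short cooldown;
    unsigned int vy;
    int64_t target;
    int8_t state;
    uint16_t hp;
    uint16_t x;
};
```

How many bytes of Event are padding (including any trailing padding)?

6

0..2  id  (2B, 2-aligned)
2..4  -- padding (2B)
4..8  y  (4B, 4-aligned)
8..12  vx  (4B, 4-aligned)
12..16  ammo  (4B, 4-aligned)
16..17  team  (1B, 1-aligned)
17..18  -- padding (1B)
18..20  cooldown  (2B, 2-aligned)
20..24  vy  (4B, 4-aligned)
24..32  target  (8B, 8-aligned)
32..33  state  (1B, 1-aligned)
33..34  -- padding (1B)
34..36  hp  (2B, 2-aligned)
36..38  x  (2B, 2-aligned)
38..40  -- tail padding (2B)
sizeof = 40, alignof = 8
data bytes 34, size 40 → padding 6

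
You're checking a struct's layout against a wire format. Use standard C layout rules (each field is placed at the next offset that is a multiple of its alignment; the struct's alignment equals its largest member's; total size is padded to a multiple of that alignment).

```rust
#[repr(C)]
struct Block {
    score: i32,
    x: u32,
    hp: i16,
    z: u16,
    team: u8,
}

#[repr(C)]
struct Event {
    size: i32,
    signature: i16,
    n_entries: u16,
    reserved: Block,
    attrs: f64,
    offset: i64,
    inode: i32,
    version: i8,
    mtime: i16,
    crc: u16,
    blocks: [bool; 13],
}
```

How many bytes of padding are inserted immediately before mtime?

Block: 0..4  score  (4B, 4-aligned); 4..8  x  (4B, 4-aligned); 8..10  hp  (2B, 2-aligned); 10..12  z  (2B, 2-aligned); 12..13  team  (1B, 1-aligned); 13..16  -- tail padding (3B); sizeof = 16, alignof = 4
0..4  size  (4B, 4-aligned)
4..6  signature  (2B, 2-aligned)
6..8  n_entries  (2B, 2-aligned)
8..24  reserved  (16B, 4-aligned)
24..32  attrs  (8B, 8-aligned)
32..40  offset  (8B, 8-aligned)
40..44  inode  (4B, 4-aligned)
44..45  version  (1B, 1-aligned)
45..46  -- padding (1B)
46..48  mtime  (2B, 2-aligned)

1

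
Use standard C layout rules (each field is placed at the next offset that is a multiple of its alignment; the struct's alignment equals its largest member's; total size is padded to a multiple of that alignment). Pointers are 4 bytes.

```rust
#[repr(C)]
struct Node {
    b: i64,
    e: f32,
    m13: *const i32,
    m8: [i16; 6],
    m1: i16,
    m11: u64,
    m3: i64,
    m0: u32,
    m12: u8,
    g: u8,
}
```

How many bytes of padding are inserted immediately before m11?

2

b at 0 (size 8, align 8) → ends 8
e at 8 (size 4, align 4) → ends 12
m13 at 12 (size 4, align 4) → ends 16
m8 at 16 (size 12, align 2) → ends 28
m1 at 28 (size 2, align 2) → ends 30
pad 2 to align 8 for m11
m11 at 32 (size 8, align 8) → ends 40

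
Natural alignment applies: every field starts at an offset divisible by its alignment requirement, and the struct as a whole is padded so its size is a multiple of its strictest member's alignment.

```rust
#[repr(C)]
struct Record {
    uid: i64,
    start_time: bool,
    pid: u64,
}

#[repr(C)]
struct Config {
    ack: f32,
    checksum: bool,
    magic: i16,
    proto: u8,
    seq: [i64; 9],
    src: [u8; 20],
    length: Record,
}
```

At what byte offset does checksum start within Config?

4

Record: 0..8  uid  (8B, 8-aligned); 8..9  start_time  (1B, 1-aligned); 9..16  -- padding (7B); 16..24  pid  (8B, 8-aligned); sizeof = 24, alignof = 8
0..4  ack  (4B, 4-aligned)
4..5  checksum  (1B, 1-aligned)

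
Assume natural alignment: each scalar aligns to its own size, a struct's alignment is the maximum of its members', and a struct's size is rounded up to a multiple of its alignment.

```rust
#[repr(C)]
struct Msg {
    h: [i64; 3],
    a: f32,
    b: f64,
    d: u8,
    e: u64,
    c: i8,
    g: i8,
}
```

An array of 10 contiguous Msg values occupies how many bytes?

640

0..24  h  (24B, 8-aligned)
24..28  a  (4B, 4-aligned)
28..32  -- padding (4B)
32..40  b  (8B, 8-aligned)
40..41  d  (1B, 1-aligned)
41..48  -- padding (7B)
48..56  e  (8B, 8-aligned)
56..57  c  (1B, 1-aligned)
57..58  g  (1B, 1-aligned)
58..64  -- tail padding (6B)
sizeof = 64, alignof = 8
array of 10: 10 × 64 = 640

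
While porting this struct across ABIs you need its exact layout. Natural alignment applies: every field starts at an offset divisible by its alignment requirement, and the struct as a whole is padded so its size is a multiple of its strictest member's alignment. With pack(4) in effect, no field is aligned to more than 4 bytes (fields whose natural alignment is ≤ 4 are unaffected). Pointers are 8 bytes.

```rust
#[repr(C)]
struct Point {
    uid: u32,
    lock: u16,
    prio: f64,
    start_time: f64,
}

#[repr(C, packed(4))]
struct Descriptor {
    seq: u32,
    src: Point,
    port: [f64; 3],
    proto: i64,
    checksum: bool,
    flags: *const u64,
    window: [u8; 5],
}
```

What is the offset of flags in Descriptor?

Point: uid at 0 (size 4, align 4) → ends 4; lock at 4 (size 2, align 2) → ends 6; pad 2 to align 8 for prio; prio at 8 (size 8, align 8) → ends 16; start_time at 16 (size 8, align 8) → ends 24; total 24 bytes, alignment 8
seq at 0 (size 4, align 4) → ends 4
src at 4 (size 24, align 4) → ends 28
port at 28 (size 24, align 4) → ends 52
proto at 52 (size 8, align 4) → ends 60
checksum at 60 (size 1, align 1) → ends 61
pad 3 to align 4 for flags
flags at 64 (size 8, align 4) → ends 72

64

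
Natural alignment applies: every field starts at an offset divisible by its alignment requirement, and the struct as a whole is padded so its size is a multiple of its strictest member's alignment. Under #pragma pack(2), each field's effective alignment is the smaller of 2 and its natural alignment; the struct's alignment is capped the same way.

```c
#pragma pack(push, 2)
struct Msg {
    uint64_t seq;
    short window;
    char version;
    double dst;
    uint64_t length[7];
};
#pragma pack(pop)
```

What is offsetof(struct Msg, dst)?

@0: seq [8B, align 2] → 8
@8: window [2B, align 2] → 10
@10: version [1B, align 1] → 11
+1 pad (align 2)
@12: dst [8B, align 2] → 20

12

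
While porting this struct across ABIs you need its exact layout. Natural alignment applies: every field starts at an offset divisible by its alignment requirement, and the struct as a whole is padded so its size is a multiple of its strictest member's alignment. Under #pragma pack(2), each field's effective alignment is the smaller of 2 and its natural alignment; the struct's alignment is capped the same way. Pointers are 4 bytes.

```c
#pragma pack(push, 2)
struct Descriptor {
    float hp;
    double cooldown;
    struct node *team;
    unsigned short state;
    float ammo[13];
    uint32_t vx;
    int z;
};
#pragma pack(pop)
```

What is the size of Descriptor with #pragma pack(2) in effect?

78

hp at 0 (size 4, align 2) → ends 4
cooldown at 4 (size 8, align 2) → ends 12
team at 12 (size 4, align 2) → ends 16
state at 16 (size 2, align 2) → ends 18
ammo at 18 (size 52, align 2) → ends 70
vx at 70 (size 4, align 2) → ends 74
z at 74 (size 4, align 2) → ends 78
total 78 bytes, alignment 2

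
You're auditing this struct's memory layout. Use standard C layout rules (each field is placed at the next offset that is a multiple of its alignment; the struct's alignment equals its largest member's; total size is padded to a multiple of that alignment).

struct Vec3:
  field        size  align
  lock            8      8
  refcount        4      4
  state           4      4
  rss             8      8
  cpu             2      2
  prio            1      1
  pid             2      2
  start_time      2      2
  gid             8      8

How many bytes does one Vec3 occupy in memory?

0..8  lock  (8B, 8-aligned)
8..12  refcount  (4B, 4-aligned)
12..16  state  (4B, 4-aligned)
16..24  rss  (8B, 8-aligned)
24..26  cpu  (2B, 2-aligned)
26..27  prio  (1B, 1-aligned)
27..28  -- padding (1B)
28..30  pid  (2B, 2-aligned)
30..32  start_time  (2B, 2-aligned)
32..40  gid  (8B, 8-aligned)
sizeof = 40, alignof = 8

40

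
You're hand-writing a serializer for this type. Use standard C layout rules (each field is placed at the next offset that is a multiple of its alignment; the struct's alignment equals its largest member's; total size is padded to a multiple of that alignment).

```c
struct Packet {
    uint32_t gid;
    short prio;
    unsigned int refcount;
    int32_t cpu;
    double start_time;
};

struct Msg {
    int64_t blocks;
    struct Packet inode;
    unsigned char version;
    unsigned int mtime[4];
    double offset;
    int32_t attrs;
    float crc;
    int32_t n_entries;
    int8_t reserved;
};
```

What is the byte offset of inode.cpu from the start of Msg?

Packet: 0..4  gid  (4B, 4-aligned); 4..6  prio  (2B, 2-aligned); 6..8  -- padding (2B); 8..12  refcount  (4B, 4-aligned); 12..16  cpu  (4B, 4-aligned); 16..24  start_time  (8B, 8-aligned); sizeof = 24, alignof = 8
0..8  blocks  (8B, 8-aligned)
8..32  inode  (24B, 8-aligned)
within Packet: cpu at 12
8 + 12 = 20

20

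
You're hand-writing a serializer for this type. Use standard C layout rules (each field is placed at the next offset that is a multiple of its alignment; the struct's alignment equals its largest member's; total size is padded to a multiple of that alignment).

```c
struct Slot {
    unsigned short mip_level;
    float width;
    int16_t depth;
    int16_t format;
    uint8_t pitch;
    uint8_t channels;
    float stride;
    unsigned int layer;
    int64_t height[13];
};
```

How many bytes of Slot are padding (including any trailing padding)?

@0: mip_level [2B, align 2] → 2
+2 pad (align 4)
@4: width [4B, align 4] → 8
@8: depth [2B, align 2] → 10
@10: format [2B, align 2] → 12
@12: pitch [1B, align 1] → 13
@13: channels [1B, align 1] → 14
+2 pad (align 4)
@16: stride [4B, align 4] → 20
@20: layer [4B, align 4] → 24
@24: height [104B, align 8] → 128
size 128, align 8
data bytes 124, size 128 → padding 4

4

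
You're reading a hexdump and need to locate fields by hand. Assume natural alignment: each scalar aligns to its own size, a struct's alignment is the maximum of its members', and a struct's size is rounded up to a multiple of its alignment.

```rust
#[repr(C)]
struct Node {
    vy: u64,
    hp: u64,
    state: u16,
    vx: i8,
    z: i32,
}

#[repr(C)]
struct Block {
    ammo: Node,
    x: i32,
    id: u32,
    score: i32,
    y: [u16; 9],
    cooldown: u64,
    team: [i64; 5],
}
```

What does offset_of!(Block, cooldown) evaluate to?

56

Node: 0..8  vy  (8B, 8-aligned); 8..16  hp  (8B, 8-aligned); 16..18  state  (2B, 2-aligned); 18..19  vx  (1B, 1-aligned); 19..20  -- padding (1B); 20..24  z  (4B, 4-aligned); sizeof = 24, alignof = 8
0..24  ammo  (24B, 8-aligned)
24..28  x  (4B, 4-aligned)
28..32  id  (4B, 4-aligned)
32..36  score  (4B, 4-aligned)
36..54  y  (18B, 2-aligned)
54..56  -- padding (2B)
56..64  cooldown  (8B, 8-aligned)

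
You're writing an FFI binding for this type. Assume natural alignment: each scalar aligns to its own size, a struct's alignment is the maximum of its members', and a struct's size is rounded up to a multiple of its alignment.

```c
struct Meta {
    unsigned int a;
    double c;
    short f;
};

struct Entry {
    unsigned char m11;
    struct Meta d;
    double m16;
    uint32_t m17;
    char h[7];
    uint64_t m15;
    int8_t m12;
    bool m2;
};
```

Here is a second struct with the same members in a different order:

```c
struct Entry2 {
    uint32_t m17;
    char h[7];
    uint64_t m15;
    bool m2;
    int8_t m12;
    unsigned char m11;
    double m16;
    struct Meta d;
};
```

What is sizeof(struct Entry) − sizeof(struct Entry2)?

Meta: 0..4  a  (4B, 4-aligned); 4..8  -- padding (4B); 8..16  c  (8B, 8-aligned); 16..18  f  (2B, 2-aligned); 18..24  -- tail padding (6B); sizeof = 24, alignof = 8
0..1  m11  (1B, 1-aligned)
1..8  -- padding (7B)
8..32  d  (24B, 8-aligned)
32..40  m16  (8B, 8-aligned)
40..44  m17  (4B, 4-aligned)
44..51  h  (7B, 1-aligned)
51..56  -- padding (5B)
56..64  m15  (8B, 8-aligned)
64..65  m12  (1B, 1-aligned)
65..66  m2  (1B, 1-aligned)
66..72  -- tail padding (6B)
sizeof = 72, alignof = 8
— Entry2 —
0..4  m17  (4B, 4-aligned)
4..11  h  (7B, 1-aligned)
11..16  -- padding (5B)
16..24  m15  (8B, 8-aligned)
24..25  m2  (1B, 1-aligned)
25..26  m12  (1B, 1-aligned)
26..27  m11  (1B, 1-aligned)
27..32  -- padding (5B)
32..40  m16  (8B, 8-aligned)
40..64  d  (24B, 8-aligned)
sizeof = 64, alignof = 8
72 − 64 = 8

8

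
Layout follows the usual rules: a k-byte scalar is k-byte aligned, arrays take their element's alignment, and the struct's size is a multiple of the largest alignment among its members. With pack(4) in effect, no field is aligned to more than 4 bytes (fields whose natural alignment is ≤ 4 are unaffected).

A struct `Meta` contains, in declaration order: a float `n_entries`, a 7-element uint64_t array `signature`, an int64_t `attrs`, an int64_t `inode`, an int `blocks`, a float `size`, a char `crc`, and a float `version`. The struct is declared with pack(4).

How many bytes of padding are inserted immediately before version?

3

@0: n_entries [4B, align 4] → 4
@4: signature [56B, align 4] → 60
@60: attrs [8B, align 4] → 68
@68: inode [8B, align 4] → 76
@76: blocks [4B, align 4] → 80
@80: size [4B, align 4] → 84
@84: crc [1B, align 1] → 85
+3 pad (align 4)
@88: version [4B, align 4] → 92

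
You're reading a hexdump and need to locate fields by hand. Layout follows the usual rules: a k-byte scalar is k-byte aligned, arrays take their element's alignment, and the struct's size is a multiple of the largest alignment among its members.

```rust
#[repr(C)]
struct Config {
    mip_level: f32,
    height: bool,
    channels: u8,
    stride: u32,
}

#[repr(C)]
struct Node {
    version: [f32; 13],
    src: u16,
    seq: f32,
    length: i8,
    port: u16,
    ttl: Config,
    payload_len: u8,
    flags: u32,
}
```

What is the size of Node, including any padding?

Config: mip_level at 0 (size 4, align 4) → ends 4; height at 4 (size 1, align 1) → ends 5; channels at 5 (size 1, align 1) → ends 6; pad 2 to align 4 for stride; stride at 8 (size 4, align 4) → ends 12; total 12 bytes, alignment 4
version at 0 (size 52, align 4) → ends 52
src at 52 (size 2, align 2) → ends 54
pad 2 to align 4 for seq
seq at 56 (size 4, align 4) → ends 60
length at 60 (size 1, align 1) → ends 61
pad 1 to align 2 for port
port at 62 (size 2, align 2) → ends 64
ttl at 64 (size 12, align 4) → ends 76
payload_len at 76 (size 1, align 1) → ends 77
pad 3 to align 4 for flags
flags at 80 (size 4, align 4) → ends 84
total 84 bytes, alignment 4

84 bytes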